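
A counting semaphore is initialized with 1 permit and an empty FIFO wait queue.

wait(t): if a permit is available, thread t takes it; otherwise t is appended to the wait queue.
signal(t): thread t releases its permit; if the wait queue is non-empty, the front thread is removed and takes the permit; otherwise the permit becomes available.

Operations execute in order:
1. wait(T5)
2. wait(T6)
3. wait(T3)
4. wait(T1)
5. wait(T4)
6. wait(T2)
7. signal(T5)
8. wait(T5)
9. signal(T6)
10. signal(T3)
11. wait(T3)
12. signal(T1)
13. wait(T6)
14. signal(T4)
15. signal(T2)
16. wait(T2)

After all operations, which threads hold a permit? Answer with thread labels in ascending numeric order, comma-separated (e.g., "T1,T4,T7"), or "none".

Answer: T5

Derivation:
Step 1: wait(T5) -> count=0 queue=[] holders={T5}
Step 2: wait(T6) -> count=0 queue=[T6] holders={T5}
Step 3: wait(T3) -> count=0 queue=[T6,T3] holders={T5}
Step 4: wait(T1) -> count=0 queue=[T6,T3,T1] holders={T5}
Step 5: wait(T4) -> count=0 queue=[T6,T3,T1,T4] holders={T5}
Step 6: wait(T2) -> count=0 queue=[T6,T3,T1,T4,T2] holders={T5}
Step 7: signal(T5) -> count=0 queue=[T3,T1,T4,T2] holders={T6}
Step 8: wait(T5) -> count=0 queue=[T3,T1,T4,T2,T5] holders={T6}
Step 9: signal(T6) -> count=0 queue=[T1,T4,T2,T5] holders={T3}
Step 10: signal(T3) -> count=0 queue=[T4,T2,T5] holders={T1}
Step 11: wait(T3) -> count=0 queue=[T4,T2,T5,T3] holders={T1}
Step 12: signal(T1) -> count=0 queue=[T2,T5,T3] holders={T4}
Step 13: wait(T6) -> count=0 queue=[T2,T5,T3,T6] holders={T4}
Step 14: signal(T4) -> count=0 queue=[T5,T3,T6] holders={T2}
Step 15: signal(T2) -> count=0 queue=[T3,T6] holders={T5}
Step 16: wait(T2) -> count=0 queue=[T3,T6,T2] holders={T5}
Final holders: T5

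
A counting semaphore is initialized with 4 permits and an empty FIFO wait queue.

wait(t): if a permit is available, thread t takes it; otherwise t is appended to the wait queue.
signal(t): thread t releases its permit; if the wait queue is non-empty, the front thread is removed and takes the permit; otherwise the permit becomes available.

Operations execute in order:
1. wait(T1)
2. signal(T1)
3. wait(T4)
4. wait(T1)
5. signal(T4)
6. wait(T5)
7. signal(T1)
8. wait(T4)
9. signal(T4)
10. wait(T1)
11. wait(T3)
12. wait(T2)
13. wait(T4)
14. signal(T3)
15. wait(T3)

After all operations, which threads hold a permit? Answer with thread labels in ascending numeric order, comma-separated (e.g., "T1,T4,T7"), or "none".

Step 1: wait(T1) -> count=3 queue=[] holders={T1}
Step 2: signal(T1) -> count=4 queue=[] holders={none}
Step 3: wait(T4) -> count=3 queue=[] holders={T4}
Step 4: wait(T1) -> count=2 queue=[] holders={T1,T4}
Step 5: signal(T4) -> count=3 queue=[] holders={T1}
Step 6: wait(T5) -> count=2 queue=[] holders={T1,T5}
Step 7: signal(T1) -> count=3 queue=[] holders={T5}
Step 8: wait(T4) -> count=2 queue=[] holders={T4,T5}
Step 9: signal(T4) -> count=3 queue=[] holders={T5}
Step 10: wait(T1) -> count=2 queue=[] holders={T1,T5}
Step 11: wait(T3) -> count=1 queue=[] holders={T1,T3,T5}
Step 12: wait(T2) -> count=0 queue=[] holders={T1,T2,T3,T5}
Step 13: wait(T4) -> count=0 queue=[T4] holders={T1,T2,T3,T5}
Step 14: signal(T3) -> count=0 queue=[] holders={T1,T2,T4,T5}
Step 15: wait(T3) -> count=0 queue=[T3] holders={T1,T2,T4,T5}
Final holders: T1,T2,T4,T5

Answer: T1,T2,T4,T5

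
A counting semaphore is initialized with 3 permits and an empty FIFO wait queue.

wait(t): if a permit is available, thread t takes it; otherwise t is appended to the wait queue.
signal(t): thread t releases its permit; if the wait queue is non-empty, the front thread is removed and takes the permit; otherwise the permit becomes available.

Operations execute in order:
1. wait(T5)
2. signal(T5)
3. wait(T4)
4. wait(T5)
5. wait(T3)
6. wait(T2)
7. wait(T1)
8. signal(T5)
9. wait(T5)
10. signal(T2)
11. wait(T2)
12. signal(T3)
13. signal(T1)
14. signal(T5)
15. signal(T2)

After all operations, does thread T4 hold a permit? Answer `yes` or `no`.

Answer: yes

Derivation:
Step 1: wait(T5) -> count=2 queue=[] holders={T5}
Step 2: signal(T5) -> count=3 queue=[] holders={none}
Step 3: wait(T4) -> count=2 queue=[] holders={T4}
Step 4: wait(T5) -> count=1 queue=[] holders={T4,T5}
Step 5: wait(T3) -> count=0 queue=[] holders={T3,T4,T5}
Step 6: wait(T2) -> count=0 queue=[T2] holders={T3,T4,T5}
Step 7: wait(T1) -> count=0 queue=[T2,T1] holders={T3,T4,T5}
Step 8: signal(T5) -> count=0 queue=[T1] holders={T2,T3,T4}
Step 9: wait(T5) -> count=0 queue=[T1,T5] holders={T2,T3,T4}
Step 10: signal(T2) -> count=0 queue=[T5] holders={T1,T3,T4}
Step 11: wait(T2) -> count=0 queue=[T5,T2] holders={T1,T3,T4}
Step 12: signal(T3) -> count=0 queue=[T2] holders={T1,T4,T5}
Step 13: signal(T1) -> count=0 queue=[] holders={T2,T4,T5}
Step 14: signal(T5) -> count=1 queue=[] holders={T2,T4}
Step 15: signal(T2) -> count=2 queue=[] holders={T4}
Final holders: {T4} -> T4 in holders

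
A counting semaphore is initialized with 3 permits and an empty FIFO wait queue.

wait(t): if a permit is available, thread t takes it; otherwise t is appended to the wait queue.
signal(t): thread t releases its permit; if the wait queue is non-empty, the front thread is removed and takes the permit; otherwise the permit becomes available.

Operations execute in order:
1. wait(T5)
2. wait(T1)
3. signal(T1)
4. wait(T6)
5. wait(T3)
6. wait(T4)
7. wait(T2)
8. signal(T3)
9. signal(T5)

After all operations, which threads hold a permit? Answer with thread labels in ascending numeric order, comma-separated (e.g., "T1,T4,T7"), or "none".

Answer: T2,T4,T6

Derivation:
Step 1: wait(T5) -> count=2 queue=[] holders={T5}
Step 2: wait(T1) -> count=1 queue=[] holders={T1,T5}
Step 3: signal(T1) -> count=2 queue=[] holders={T5}
Step 4: wait(T6) -> count=1 queue=[] holders={T5,T6}
Step 5: wait(T3) -> count=0 queue=[] holders={T3,T5,T6}
Step 6: wait(T4) -> count=0 queue=[T4] holders={T3,T5,T6}
Step 7: wait(T2) -> count=0 queue=[T4,T2] holders={T3,T5,T6}
Step 8: signal(T3) -> count=0 queue=[T2] holders={T4,T5,T6}
Step 9: signal(T5) -> count=0 queue=[] holders={T2,T4,T6}
Final holders: T2,T4,T6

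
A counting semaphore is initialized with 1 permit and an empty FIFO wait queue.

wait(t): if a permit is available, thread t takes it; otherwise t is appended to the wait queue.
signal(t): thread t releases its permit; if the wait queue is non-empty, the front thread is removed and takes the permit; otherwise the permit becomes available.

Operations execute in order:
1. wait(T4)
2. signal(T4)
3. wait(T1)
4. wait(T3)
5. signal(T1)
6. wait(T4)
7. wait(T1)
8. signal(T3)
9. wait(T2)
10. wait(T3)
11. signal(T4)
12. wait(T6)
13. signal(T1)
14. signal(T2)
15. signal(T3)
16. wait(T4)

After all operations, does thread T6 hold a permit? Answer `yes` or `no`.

Step 1: wait(T4) -> count=0 queue=[] holders={T4}
Step 2: signal(T4) -> count=1 queue=[] holders={none}
Step 3: wait(T1) -> count=0 queue=[] holders={T1}
Step 4: wait(T3) -> count=0 queue=[T3] holders={T1}
Step 5: signal(T1) -> count=0 queue=[] holders={T3}
Step 6: wait(T4) -> count=0 queue=[T4] holders={T3}
Step 7: wait(T1) -> count=0 queue=[T4,T1] holders={T3}
Step 8: signal(T3) -> count=0 queue=[T1] holders={T4}
Step 9: wait(T2) -> count=0 queue=[T1,T2] holders={T4}
Step 10: wait(T3) -> count=0 queue=[T1,T2,T3] holders={T4}
Step 11: signal(T4) -> count=0 queue=[T2,T3] holders={T1}
Step 12: wait(T6) -> count=0 queue=[T2,T3,T6] holders={T1}
Step 13: signal(T1) -> count=0 queue=[T3,T6] holders={T2}
Step 14: signal(T2) -> count=0 queue=[T6] holders={T3}
Step 15: signal(T3) -> count=0 queue=[] holders={T6}
Step 16: wait(T4) -> count=0 queue=[T4] holders={T6}
Final holders: {T6} -> T6 in holders

Answer: yes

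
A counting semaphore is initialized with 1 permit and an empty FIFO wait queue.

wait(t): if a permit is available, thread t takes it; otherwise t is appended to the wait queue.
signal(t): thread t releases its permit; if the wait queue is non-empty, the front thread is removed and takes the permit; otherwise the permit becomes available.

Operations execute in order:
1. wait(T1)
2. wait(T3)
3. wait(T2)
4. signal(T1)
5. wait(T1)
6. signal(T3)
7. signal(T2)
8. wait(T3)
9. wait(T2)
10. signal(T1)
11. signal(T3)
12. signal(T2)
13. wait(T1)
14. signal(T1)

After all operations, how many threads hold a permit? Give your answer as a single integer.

Step 1: wait(T1) -> count=0 queue=[] holders={T1}
Step 2: wait(T3) -> count=0 queue=[T3] holders={T1}
Step 3: wait(T2) -> count=0 queue=[T3,T2] holders={T1}
Step 4: signal(T1) -> count=0 queue=[T2] holders={T3}
Step 5: wait(T1) -> count=0 queue=[T2,T1] holders={T3}
Step 6: signal(T3) -> count=0 queue=[T1] holders={T2}
Step 7: signal(T2) -> count=0 queue=[] holders={T1}
Step 8: wait(T3) -> count=0 queue=[T3] holders={T1}
Step 9: wait(T2) -> count=0 queue=[T3,T2] holders={T1}
Step 10: signal(T1) -> count=0 queue=[T2] holders={T3}
Step 11: signal(T3) -> count=0 queue=[] holders={T2}
Step 12: signal(T2) -> count=1 queue=[] holders={none}
Step 13: wait(T1) -> count=0 queue=[] holders={T1}
Step 14: signal(T1) -> count=1 queue=[] holders={none}
Final holders: {none} -> 0 thread(s)

Answer: 0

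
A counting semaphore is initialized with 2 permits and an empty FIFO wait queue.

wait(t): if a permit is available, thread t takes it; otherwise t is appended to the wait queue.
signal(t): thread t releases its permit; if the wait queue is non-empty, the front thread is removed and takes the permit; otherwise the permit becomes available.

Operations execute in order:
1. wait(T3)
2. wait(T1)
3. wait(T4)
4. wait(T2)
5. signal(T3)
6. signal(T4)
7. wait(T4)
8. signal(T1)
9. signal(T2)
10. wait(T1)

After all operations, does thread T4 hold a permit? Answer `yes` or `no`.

Step 1: wait(T3) -> count=1 queue=[] holders={T3}
Step 2: wait(T1) -> count=0 queue=[] holders={T1,T3}
Step 3: wait(T4) -> count=0 queue=[T4] holders={T1,T3}
Step 4: wait(T2) -> count=0 queue=[T4,T2] holders={T1,T3}
Step 5: signal(T3) -> count=0 queue=[T2] holders={T1,T4}
Step 6: signal(T4) -> count=0 queue=[] holders={T1,T2}
Step 7: wait(T4) -> count=0 queue=[T4] holders={T1,T2}
Step 8: signal(T1) -> count=0 queue=[] holders={T2,T4}
Step 9: signal(T2) -> count=1 queue=[] holders={T4}
Step 10: wait(T1) -> count=0 queue=[] holders={T1,T4}
Final holders: {T1,T4} -> T4 in holders

Answer: yes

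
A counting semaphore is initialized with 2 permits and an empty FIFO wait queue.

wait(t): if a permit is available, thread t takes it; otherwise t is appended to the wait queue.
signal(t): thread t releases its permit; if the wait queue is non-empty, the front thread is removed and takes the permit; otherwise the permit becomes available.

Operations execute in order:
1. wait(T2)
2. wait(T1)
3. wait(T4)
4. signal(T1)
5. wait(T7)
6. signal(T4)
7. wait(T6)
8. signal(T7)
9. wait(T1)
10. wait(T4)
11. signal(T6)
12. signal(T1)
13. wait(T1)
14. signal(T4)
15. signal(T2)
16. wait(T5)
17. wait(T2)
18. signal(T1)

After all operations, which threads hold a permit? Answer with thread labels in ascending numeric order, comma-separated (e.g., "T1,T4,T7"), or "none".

Step 1: wait(T2) -> count=1 queue=[] holders={T2}
Step 2: wait(T1) -> count=0 queue=[] holders={T1,T2}
Step 3: wait(T4) -> count=0 queue=[T4] holders={T1,T2}
Step 4: signal(T1) -> count=0 queue=[] holders={T2,T4}
Step 5: wait(T7) -> count=0 queue=[T7] holders={T2,T4}
Step 6: signal(T4) -> count=0 queue=[] holders={T2,T7}
Step 7: wait(T6) -> count=0 queue=[T6] holders={T2,T7}
Step 8: signal(T7) -> count=0 queue=[] holders={T2,T6}
Step 9: wait(T1) -> count=0 queue=[T1] holders={T2,T6}
Step 10: wait(T4) -> count=0 queue=[T1,T4] holders={T2,T6}
Step 11: signal(T6) -> count=0 queue=[T4] holders={T1,T2}
Step 12: signal(T1) -> count=0 queue=[] holders={T2,T4}
Step 13: wait(T1) -> count=0 queue=[T1] holders={T2,T4}
Step 14: signal(T4) -> count=0 queue=[] holders={T1,T2}
Step 15: signal(T2) -> count=1 queue=[] holders={T1}
Step 16: wait(T5) -> count=0 queue=[] holders={T1,T5}
Step 17: wait(T2) -> count=0 queue=[T2] holders={T1,T5}
Step 18: signal(T1) -> count=0 queue=[] holders={T2,T5}
Final holders: T2,T5

Answer: T2,T5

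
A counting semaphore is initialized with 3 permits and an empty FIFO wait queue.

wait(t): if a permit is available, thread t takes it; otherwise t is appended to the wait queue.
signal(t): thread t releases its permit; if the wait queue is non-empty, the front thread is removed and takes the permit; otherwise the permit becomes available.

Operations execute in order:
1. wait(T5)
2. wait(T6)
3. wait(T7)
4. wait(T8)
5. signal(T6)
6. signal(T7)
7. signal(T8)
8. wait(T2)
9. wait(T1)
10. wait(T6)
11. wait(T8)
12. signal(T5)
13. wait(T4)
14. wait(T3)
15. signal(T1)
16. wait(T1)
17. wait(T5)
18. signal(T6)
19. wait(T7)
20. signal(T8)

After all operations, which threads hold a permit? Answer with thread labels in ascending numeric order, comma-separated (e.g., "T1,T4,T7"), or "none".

Step 1: wait(T5) -> count=2 queue=[] holders={T5}
Step 2: wait(T6) -> count=1 queue=[] holders={T5,T6}
Step 3: wait(T7) -> count=0 queue=[] holders={T5,T6,T7}
Step 4: wait(T8) -> count=0 queue=[T8] holders={T5,T6,T7}
Step 5: signal(T6) -> count=0 queue=[] holders={T5,T7,T8}
Step 6: signal(T7) -> count=1 queue=[] holders={T5,T8}
Step 7: signal(T8) -> count=2 queue=[] holders={T5}
Step 8: wait(T2) -> count=1 queue=[] holders={T2,T5}
Step 9: wait(T1) -> count=0 queue=[] holders={T1,T2,T5}
Step 10: wait(T6) -> count=0 queue=[T6] holders={T1,T2,T5}
Step 11: wait(T8) -> count=0 queue=[T6,T8] holders={T1,T2,T5}
Step 12: signal(T5) -> count=0 queue=[T8] holders={T1,T2,T6}
Step 13: wait(T4) -> count=0 queue=[T8,T4] holders={T1,T2,T6}
Step 14: wait(T3) -> count=0 queue=[T8,T4,T3] holders={T1,T2,T6}
Step 15: signal(T1) -> count=0 queue=[T4,T3] holders={T2,T6,T8}
Step 16: wait(T1) -> count=0 queue=[T4,T3,T1] holders={T2,T6,T8}
Step 17: wait(T5) -> count=0 queue=[T4,T3,T1,T5] holders={T2,T6,T8}
Step 18: signal(T6) -> count=0 queue=[T3,T1,T5] holders={T2,T4,T8}
Step 19: wait(T7) -> count=0 queue=[T3,T1,T5,T7] holders={T2,T4,T8}
Step 20: signal(T8) -> count=0 queue=[T1,T5,T7] holders={T2,T3,T4}
Final holders: T2,T3,T4

Answer: T2,T3,T4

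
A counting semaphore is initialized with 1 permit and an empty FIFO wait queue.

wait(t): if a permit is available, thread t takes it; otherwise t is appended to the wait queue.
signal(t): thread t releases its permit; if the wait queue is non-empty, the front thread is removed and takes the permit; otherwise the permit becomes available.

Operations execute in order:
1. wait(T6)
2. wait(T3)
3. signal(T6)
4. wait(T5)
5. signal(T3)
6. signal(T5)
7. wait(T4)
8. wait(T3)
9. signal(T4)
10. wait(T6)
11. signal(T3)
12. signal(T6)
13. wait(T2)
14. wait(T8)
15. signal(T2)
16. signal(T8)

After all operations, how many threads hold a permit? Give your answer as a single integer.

Answer: 0

Derivation:
Step 1: wait(T6) -> count=0 queue=[] holders={T6}
Step 2: wait(T3) -> count=0 queue=[T3] holders={T6}
Step 3: signal(T6) -> count=0 queue=[] holders={T3}
Step 4: wait(T5) -> count=0 queue=[T5] holders={T3}
Step 5: signal(T3) -> count=0 queue=[] holders={T5}
Step 6: signal(T5) -> count=1 queue=[] holders={none}
Step 7: wait(T4) -> count=0 queue=[] holders={T4}
Step 8: wait(T3) -> count=0 queue=[T3] holders={T4}
Step 9: signal(T4) -> count=0 queue=[] holders={T3}
Step 10: wait(T6) -> count=0 queue=[T6] holders={T3}
Step 11: signal(T3) -> count=0 queue=[] holders={T6}
Step 12: signal(T6) -> count=1 queue=[] holders={none}
Step 13: wait(T2) -> count=0 queue=[] holders={T2}
Step 14: wait(T8) -> count=0 queue=[T8] holders={T2}
Step 15: signal(T2) -> count=0 queue=[] holders={T8}
Step 16: signal(T8) -> count=1 queue=[] holders={none}
Final holders: {none} -> 0 thread(s)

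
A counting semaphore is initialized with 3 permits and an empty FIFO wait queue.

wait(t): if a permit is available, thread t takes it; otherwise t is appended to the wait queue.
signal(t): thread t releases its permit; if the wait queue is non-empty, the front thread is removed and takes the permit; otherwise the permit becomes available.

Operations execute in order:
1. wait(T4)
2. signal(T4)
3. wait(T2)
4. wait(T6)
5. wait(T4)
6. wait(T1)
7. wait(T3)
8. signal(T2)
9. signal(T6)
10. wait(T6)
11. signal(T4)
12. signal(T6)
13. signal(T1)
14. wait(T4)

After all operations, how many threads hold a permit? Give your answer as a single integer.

Step 1: wait(T4) -> count=2 queue=[] holders={T4}
Step 2: signal(T4) -> count=3 queue=[] holders={none}
Step 3: wait(T2) -> count=2 queue=[] holders={T2}
Step 4: wait(T6) -> count=1 queue=[] holders={T2,T6}
Step 5: wait(T4) -> count=0 queue=[] holders={T2,T4,T6}
Step 6: wait(T1) -> count=0 queue=[T1] holders={T2,T4,T6}
Step 7: wait(T3) -> count=0 queue=[T1,T3] holders={T2,T4,T6}
Step 8: signal(T2) -> count=0 queue=[T3] holders={T1,T4,T6}
Step 9: signal(T6) -> count=0 queue=[] holders={T1,T3,T4}
Step 10: wait(T6) -> count=0 queue=[T6] holders={T1,T3,T4}
Step 11: signal(T4) -> count=0 queue=[] holders={T1,T3,T6}
Step 12: signal(T6) -> count=1 queue=[] holders={T1,T3}
Step 13: signal(T1) -> count=2 queue=[] holders={T3}
Step 14: wait(T4) -> count=1 queue=[] holders={T3,T4}
Final holders: {T3,T4} -> 2 thread(s)

Answer: 2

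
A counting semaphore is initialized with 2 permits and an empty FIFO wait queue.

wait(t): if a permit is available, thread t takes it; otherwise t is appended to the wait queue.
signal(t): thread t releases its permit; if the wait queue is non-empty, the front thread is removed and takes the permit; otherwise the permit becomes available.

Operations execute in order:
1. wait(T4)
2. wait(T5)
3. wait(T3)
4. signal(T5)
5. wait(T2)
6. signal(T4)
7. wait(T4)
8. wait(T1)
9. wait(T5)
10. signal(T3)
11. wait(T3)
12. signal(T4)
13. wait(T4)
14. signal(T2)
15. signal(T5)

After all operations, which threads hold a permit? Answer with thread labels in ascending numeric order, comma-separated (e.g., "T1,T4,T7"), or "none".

Answer: T1,T3

Derivation:
Step 1: wait(T4) -> count=1 queue=[] holders={T4}
Step 2: wait(T5) -> count=0 queue=[] holders={T4,T5}
Step 3: wait(T3) -> count=0 queue=[T3] holders={T4,T5}
Step 4: signal(T5) -> count=0 queue=[] holders={T3,T4}
Step 5: wait(T2) -> count=0 queue=[T2] holders={T3,T4}
Step 6: signal(T4) -> count=0 queue=[] holders={T2,T3}
Step 7: wait(T4) -> count=0 queue=[T4] holders={T2,T3}
Step 8: wait(T1) -> count=0 queue=[T4,T1] holders={T2,T3}
Step 9: wait(T5) -> count=0 queue=[T4,T1,T5] holders={T2,T3}
Step 10: signal(T3) -> count=0 queue=[T1,T5] holders={T2,T4}
Step 11: wait(T3) -> count=0 queue=[T1,T5,T3] holders={T2,T4}
Step 12: signal(T4) -> count=0 queue=[T5,T3] holders={T1,T2}
Step 13: wait(T4) -> count=0 queue=[T5,T3,T4] holders={T1,T2}
Step 14: signal(T2) -> count=0 queue=[T3,T4] holders={T1,T5}
Step 15: signal(T5) -> count=0 queue=[T4] holders={T1,T3}
Final holders: T1,T3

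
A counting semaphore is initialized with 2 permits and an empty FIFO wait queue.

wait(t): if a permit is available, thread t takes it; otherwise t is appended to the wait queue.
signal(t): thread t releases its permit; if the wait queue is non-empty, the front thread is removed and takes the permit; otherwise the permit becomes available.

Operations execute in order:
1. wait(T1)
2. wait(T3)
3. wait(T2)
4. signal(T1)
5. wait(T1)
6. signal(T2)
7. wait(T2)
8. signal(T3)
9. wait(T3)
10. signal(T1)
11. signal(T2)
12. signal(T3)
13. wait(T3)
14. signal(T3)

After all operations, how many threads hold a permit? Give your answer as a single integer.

Answer: 0

Derivation:
Step 1: wait(T1) -> count=1 queue=[] holders={T1}
Step 2: wait(T3) -> count=0 queue=[] holders={T1,T3}
Step 3: wait(T2) -> count=0 queue=[T2] holders={T1,T3}
Step 4: signal(T1) -> count=0 queue=[] holders={T2,T3}
Step 5: wait(T1) -> count=0 queue=[T1] holders={T2,T3}
Step 6: signal(T2) -> count=0 queue=[] holders={T1,T3}
Step 7: wait(T2) -> count=0 queue=[T2] holders={T1,T3}
Step 8: signal(T3) -> count=0 queue=[] holders={T1,T2}
Step 9: wait(T3) -> count=0 queue=[T3] holders={T1,T2}
Step 10: signal(T1) -> count=0 queue=[] holders={T2,T3}
Step 11: signal(T2) -> count=1 queue=[] holders={T3}
Step 12: signal(T3) -> count=2 queue=[] holders={none}
Step 13: wait(T3) -> count=1 queue=[] holders={T3}
Step 14: signal(T3) -> count=2 queue=[] holders={none}
Final holders: {none} -> 0 thread(s)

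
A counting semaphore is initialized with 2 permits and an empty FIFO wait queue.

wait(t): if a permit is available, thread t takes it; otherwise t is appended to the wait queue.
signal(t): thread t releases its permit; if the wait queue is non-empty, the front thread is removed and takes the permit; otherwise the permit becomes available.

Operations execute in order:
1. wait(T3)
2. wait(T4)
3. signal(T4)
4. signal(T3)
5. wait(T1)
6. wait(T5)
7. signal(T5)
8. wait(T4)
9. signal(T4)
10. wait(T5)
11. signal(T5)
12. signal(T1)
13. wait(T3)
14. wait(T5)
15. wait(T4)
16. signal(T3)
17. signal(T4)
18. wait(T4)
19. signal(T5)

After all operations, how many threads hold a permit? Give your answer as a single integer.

Answer: 1

Derivation:
Step 1: wait(T3) -> count=1 queue=[] holders={T3}
Step 2: wait(T4) -> count=0 queue=[] holders={T3,T4}
Step 3: signal(T4) -> count=1 queue=[] holders={T3}
Step 4: signal(T3) -> count=2 queue=[] holders={none}
Step 5: wait(T1) -> count=1 queue=[] holders={T1}
Step 6: wait(T5) -> count=0 queue=[] holders={T1,T5}
Step 7: signal(T5) -> count=1 queue=[] holders={T1}
Step 8: wait(T4) -> count=0 queue=[] holders={T1,T4}
Step 9: signal(T4) -> count=1 queue=[] holders={T1}
Step 10: wait(T5) -> count=0 queue=[] holders={T1,T5}
Step 11: signal(T5) -> count=1 queue=[] holders={T1}
Step 12: signal(T1) -> count=2 queue=[] holders={none}
Step 13: wait(T3) -> count=1 queue=[] holders={T3}
Step 14: wait(T5) -> count=0 queue=[] holders={T3,T5}
Step 15: wait(T4) -> count=0 queue=[T4] holders={T3,T5}
Step 16: signal(T3) -> count=0 queue=[] holders={T4,T5}
Step 17: signal(T4) -> count=1 queue=[] holders={T5}
Step 18: wait(T4) -> count=0 queue=[] holders={T4,T5}
Step 19: signal(T5) -> count=1 queue=[] holders={T4}
Final holders: {T4} -> 1 thread(s)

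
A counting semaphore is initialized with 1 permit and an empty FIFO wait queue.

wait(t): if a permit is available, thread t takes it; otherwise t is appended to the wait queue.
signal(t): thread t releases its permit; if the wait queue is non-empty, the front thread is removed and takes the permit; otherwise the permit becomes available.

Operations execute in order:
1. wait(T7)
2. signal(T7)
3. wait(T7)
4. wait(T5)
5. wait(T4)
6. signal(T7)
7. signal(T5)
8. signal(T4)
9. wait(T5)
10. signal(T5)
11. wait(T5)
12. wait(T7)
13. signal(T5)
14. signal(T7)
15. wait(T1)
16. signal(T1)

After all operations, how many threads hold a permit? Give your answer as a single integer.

Step 1: wait(T7) -> count=0 queue=[] holders={T7}
Step 2: signal(T7) -> count=1 queue=[] holders={none}
Step 3: wait(T7) -> count=0 queue=[] holders={T7}
Step 4: wait(T5) -> count=0 queue=[T5] holders={T7}
Step 5: wait(T4) -> count=0 queue=[T5,T4] holders={T7}
Step 6: signal(T7) -> count=0 queue=[T4] holders={T5}
Step 7: signal(T5) -> count=0 queue=[] holders={T4}
Step 8: signal(T4) -> count=1 queue=[] holders={none}
Step 9: wait(T5) -> count=0 queue=[] holders={T5}
Step 10: signal(T5) -> count=1 queue=[] holders={none}
Step 11: wait(T5) -> count=0 queue=[] holders={T5}
Step 12: wait(T7) -> count=0 queue=[T7] holders={T5}
Step 13: signal(T5) -> count=0 queue=[] holders={T7}
Step 14: signal(T7) -> count=1 queue=[] holders={none}
Step 15: wait(T1) -> count=0 queue=[] holders={T1}
Step 16: signal(T1) -> count=1 queue=[] holders={none}
Final holders: {none} -> 0 thread(s)

Answer: 0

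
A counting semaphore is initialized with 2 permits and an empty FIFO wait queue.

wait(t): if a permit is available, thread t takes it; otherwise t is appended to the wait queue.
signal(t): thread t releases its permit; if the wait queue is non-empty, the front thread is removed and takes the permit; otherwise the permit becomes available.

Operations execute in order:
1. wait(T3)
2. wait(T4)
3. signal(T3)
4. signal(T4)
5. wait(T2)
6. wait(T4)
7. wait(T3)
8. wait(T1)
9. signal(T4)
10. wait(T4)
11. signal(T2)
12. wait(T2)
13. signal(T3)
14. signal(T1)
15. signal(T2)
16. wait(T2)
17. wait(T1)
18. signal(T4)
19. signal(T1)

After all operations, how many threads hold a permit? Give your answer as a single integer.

Answer: 1

Derivation:
Step 1: wait(T3) -> count=1 queue=[] holders={T3}
Step 2: wait(T4) -> count=0 queue=[] holders={T3,T4}
Step 3: signal(T3) -> count=1 queue=[] holders={T4}
Step 4: signal(T4) -> count=2 queue=[] holders={none}
Step 5: wait(T2) -> count=1 queue=[] holders={T2}
Step 6: wait(T4) -> count=0 queue=[] holders={T2,T4}
Step 7: wait(T3) -> count=0 queue=[T3] holders={T2,T4}
Step 8: wait(T1) -> count=0 queue=[T3,T1] holders={T2,T4}
Step 9: signal(T4) -> count=0 queue=[T1] holders={T2,T3}
Step 10: wait(T4) -> count=0 queue=[T1,T4] holders={T2,T3}
Step 11: signal(T2) -> count=0 queue=[T4] holders={T1,T3}
Step 12: wait(T2) -> count=0 queue=[T4,T2] holders={T1,T3}
Step 13: signal(T3) -> count=0 queue=[T2] holders={T1,T4}
Step 14: signal(T1) -> count=0 queue=[] holders={T2,T4}
Step 15: signal(T2) -> count=1 queue=[] holders={T4}
Step 16: wait(T2) -> count=0 queue=[] holders={T2,T4}
Step 17: wait(T1) -> count=0 queue=[T1] holders={T2,T4}
Step 18: signal(T4) -> count=0 queue=[] holders={T1,T2}
Step 19: signal(T1) -> count=1 queue=[] holders={T2}
Final holders: {T2} -> 1 thread(s)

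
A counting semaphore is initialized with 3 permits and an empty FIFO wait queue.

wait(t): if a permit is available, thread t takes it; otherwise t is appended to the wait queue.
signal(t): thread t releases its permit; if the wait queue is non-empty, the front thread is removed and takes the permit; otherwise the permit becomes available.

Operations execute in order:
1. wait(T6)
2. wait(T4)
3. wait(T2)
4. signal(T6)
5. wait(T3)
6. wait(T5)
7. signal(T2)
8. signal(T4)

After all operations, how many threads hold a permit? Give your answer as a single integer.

Step 1: wait(T6) -> count=2 queue=[] holders={T6}
Step 2: wait(T4) -> count=1 queue=[] holders={T4,T6}
Step 3: wait(T2) -> count=0 queue=[] holders={T2,T4,T6}
Step 4: signal(T6) -> count=1 queue=[] holders={T2,T4}
Step 5: wait(T3) -> count=0 queue=[] holders={T2,T3,T4}
Step 6: wait(T5) -> count=0 queue=[T5] holders={T2,T3,T4}
Step 7: signal(T2) -> count=0 queue=[] holders={T3,T4,T5}
Step 8: signal(T4) -> count=1 queue=[] holders={T3,T5}
Final holders: {T3,T5} -> 2 thread(s)

Answer: 2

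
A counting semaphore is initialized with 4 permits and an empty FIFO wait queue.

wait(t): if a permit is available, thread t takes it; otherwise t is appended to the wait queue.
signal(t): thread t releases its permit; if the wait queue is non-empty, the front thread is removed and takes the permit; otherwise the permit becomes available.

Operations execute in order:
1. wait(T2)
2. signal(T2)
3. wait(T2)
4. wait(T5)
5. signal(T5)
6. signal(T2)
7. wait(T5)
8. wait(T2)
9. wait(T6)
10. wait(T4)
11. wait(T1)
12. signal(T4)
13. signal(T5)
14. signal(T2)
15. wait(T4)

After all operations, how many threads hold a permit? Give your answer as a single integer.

Answer: 3

Derivation:
Step 1: wait(T2) -> count=3 queue=[] holders={T2}
Step 2: signal(T2) -> count=4 queue=[] holders={none}
Step 3: wait(T2) -> count=3 queue=[] holders={T2}
Step 4: wait(T5) -> count=2 queue=[] holders={T2,T5}
Step 5: signal(T5) -> count=3 queue=[] holders={T2}
Step 6: signal(T2) -> count=4 queue=[] holders={none}
Step 7: wait(T5) -> count=3 queue=[] holders={T5}
Step 8: wait(T2) -> count=2 queue=[] holders={T2,T5}
Step 9: wait(T6) -> count=1 queue=[] holders={T2,T5,T6}
Step 10: wait(T4) -> count=0 queue=[] holders={T2,T4,T5,T6}
Step 11: wait(T1) -> count=0 queue=[T1] holders={T2,T4,T5,T6}
Step 12: signal(T4) -> count=0 queue=[] holders={T1,T2,T5,T6}
Step 13: signal(T5) -> count=1 queue=[] holders={T1,T2,T6}
Step 14: signal(T2) -> count=2 queue=[] holders={T1,T6}
Step 15: wait(T4) -> count=1 queue=[] holders={T1,T4,T6}
Final holders: {T1,T4,T6} -> 3 thread(s)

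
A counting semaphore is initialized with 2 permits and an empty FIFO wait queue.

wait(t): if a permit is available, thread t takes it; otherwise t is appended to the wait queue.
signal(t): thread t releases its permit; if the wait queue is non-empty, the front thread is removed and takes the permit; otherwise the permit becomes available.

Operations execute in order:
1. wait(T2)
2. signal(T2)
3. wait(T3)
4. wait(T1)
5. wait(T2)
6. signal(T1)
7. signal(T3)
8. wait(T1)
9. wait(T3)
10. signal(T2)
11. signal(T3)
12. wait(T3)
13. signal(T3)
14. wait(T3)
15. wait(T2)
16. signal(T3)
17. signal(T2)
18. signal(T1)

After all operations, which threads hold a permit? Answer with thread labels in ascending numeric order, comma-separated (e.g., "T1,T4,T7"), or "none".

Answer: none

Derivation:
Step 1: wait(T2) -> count=1 queue=[] holders={T2}
Step 2: signal(T2) -> count=2 queue=[] holders={none}
Step 3: wait(T3) -> count=1 queue=[] holders={T3}
Step 4: wait(T1) -> count=0 queue=[] holders={T1,T3}
Step 5: wait(T2) -> count=0 queue=[T2] holders={T1,T3}
Step 6: signal(T1) -> count=0 queue=[] holders={T2,T3}
Step 7: signal(T3) -> count=1 queue=[] holders={T2}
Step 8: wait(T1) -> count=0 queue=[] holders={T1,T2}
Step 9: wait(T3) -> count=0 queue=[T3] holders={T1,T2}
Step 10: signal(T2) -> count=0 queue=[] holders={T1,T3}
Step 11: signal(T3) -> count=1 queue=[] holders={T1}
Step 12: wait(T3) -> count=0 queue=[] holders={T1,T3}
Step 13: signal(T3) -> count=1 queue=[] holders={T1}
Step 14: wait(T3) -> count=0 queue=[] holders={T1,T3}
Step 15: wait(T2) -> count=0 queue=[T2] holders={T1,T3}
Step 16: signal(T3) -> count=0 queue=[] holders={T1,T2}
Step 17: signal(T2) -> count=1 queue=[] holders={T1}
Step 18: signal(T1) -> count=2 queue=[] holders={none}
Final holders: none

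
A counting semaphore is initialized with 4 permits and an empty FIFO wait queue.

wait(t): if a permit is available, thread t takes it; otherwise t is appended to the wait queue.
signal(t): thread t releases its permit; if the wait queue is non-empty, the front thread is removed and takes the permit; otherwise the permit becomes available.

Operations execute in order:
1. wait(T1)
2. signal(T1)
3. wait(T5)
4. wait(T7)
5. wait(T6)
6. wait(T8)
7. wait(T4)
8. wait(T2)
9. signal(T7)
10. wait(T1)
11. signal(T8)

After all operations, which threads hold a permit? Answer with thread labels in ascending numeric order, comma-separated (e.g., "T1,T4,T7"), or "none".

Answer: T2,T4,T5,T6

Derivation:
Step 1: wait(T1) -> count=3 queue=[] holders={T1}
Step 2: signal(T1) -> count=4 queue=[] holders={none}
Step 3: wait(T5) -> count=3 queue=[] holders={T5}
Step 4: wait(T7) -> count=2 queue=[] holders={T5,T7}
Step 5: wait(T6) -> count=1 queue=[] holders={T5,T6,T7}
Step 6: wait(T8) -> count=0 queue=[] holders={T5,T6,T7,T8}
Step 7: wait(T4) -> count=0 queue=[T4] holders={T5,T6,T7,T8}
Step 8: wait(T2) -> count=0 queue=[T4,T2] holders={T5,T6,T7,T8}
Step 9: signal(T7) -> count=0 queue=[T2] holders={T4,T5,T6,T8}
Step 10: wait(T1) -> count=0 queue=[T2,T1] holders={T4,T5,T6,T8}
Step 11: signal(T8) -> count=0 queue=[T1] holders={T2,T4,T5,T6}
Final holders: T2,T4,T5,T6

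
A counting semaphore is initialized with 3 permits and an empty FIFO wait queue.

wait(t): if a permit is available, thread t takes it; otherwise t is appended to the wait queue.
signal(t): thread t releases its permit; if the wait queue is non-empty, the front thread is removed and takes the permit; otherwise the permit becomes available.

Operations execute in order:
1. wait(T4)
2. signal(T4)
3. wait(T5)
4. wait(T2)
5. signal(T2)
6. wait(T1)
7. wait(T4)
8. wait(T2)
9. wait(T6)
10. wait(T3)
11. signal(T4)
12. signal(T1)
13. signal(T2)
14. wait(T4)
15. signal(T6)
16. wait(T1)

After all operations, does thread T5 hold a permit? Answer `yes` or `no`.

Step 1: wait(T4) -> count=2 queue=[] holders={T4}
Step 2: signal(T4) -> count=3 queue=[] holders={none}
Step 3: wait(T5) -> count=2 queue=[] holders={T5}
Step 4: wait(T2) -> count=1 queue=[] holders={T2,T5}
Step 5: signal(T2) -> count=2 queue=[] holders={T5}
Step 6: wait(T1) -> count=1 queue=[] holders={T1,T5}
Step 7: wait(T4) -> count=0 queue=[] holders={T1,T4,T5}
Step 8: wait(T2) -> count=0 queue=[T2] holders={T1,T4,T5}
Step 9: wait(T6) -> count=0 queue=[T2,T6] holders={T1,T4,T5}
Step 10: wait(T3) -> count=0 queue=[T2,T6,T3] holders={T1,T4,T5}
Step 11: signal(T4) -> count=0 queue=[T6,T3] holders={T1,T2,T5}
Step 12: signal(T1) -> count=0 queue=[T3] holders={T2,T5,T6}
Step 13: signal(T2) -> count=0 queue=[] holders={T3,T5,T6}
Step 14: wait(T4) -> count=0 queue=[T4] holders={T3,T5,T6}
Step 15: signal(T6) -> count=0 queue=[] holders={T3,T4,T5}
Step 16: wait(T1) -> count=0 queue=[T1] holders={T3,T4,T5}
Final holders: {T3,T4,T5} -> T5 in holders

Answer: yes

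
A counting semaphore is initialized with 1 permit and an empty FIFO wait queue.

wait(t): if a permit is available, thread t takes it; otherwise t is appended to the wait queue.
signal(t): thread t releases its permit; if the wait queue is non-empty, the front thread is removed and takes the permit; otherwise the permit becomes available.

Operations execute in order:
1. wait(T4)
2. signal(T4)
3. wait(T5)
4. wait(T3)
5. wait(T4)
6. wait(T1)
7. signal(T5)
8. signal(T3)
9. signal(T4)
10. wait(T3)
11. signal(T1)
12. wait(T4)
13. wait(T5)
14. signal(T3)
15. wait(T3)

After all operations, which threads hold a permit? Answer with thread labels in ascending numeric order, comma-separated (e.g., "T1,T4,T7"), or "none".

Answer: T4

Derivation:
Step 1: wait(T4) -> count=0 queue=[] holders={T4}
Step 2: signal(T4) -> count=1 queue=[] holders={none}
Step 3: wait(T5) -> count=0 queue=[] holders={T5}
Step 4: wait(T3) -> count=0 queue=[T3] holders={T5}
Step 5: wait(T4) -> count=0 queue=[T3,T4] holders={T5}
Step 6: wait(T1) -> count=0 queue=[T3,T4,T1] holders={T5}
Step 7: signal(T5) -> count=0 queue=[T4,T1] holders={T3}
Step 8: signal(T3) -> count=0 queue=[T1] holders={T4}
Step 9: signal(T4) -> count=0 queue=[] holders={T1}
Step 10: wait(T3) -> count=0 queue=[T3] holders={T1}
Step 11: signal(T1) -> count=0 queue=[] holders={T3}
Step 12: wait(T4) -> count=0 queue=[T4] holders={T3}
Step 13: wait(T5) -> count=0 queue=[T4,T5] holders={T3}
Step 14: signal(T3) -> count=0 queue=[T5] holders={T4}
Step 15: wait(T3) -> count=0 queue=[T5,T3] holders={T4}
Final holders: T4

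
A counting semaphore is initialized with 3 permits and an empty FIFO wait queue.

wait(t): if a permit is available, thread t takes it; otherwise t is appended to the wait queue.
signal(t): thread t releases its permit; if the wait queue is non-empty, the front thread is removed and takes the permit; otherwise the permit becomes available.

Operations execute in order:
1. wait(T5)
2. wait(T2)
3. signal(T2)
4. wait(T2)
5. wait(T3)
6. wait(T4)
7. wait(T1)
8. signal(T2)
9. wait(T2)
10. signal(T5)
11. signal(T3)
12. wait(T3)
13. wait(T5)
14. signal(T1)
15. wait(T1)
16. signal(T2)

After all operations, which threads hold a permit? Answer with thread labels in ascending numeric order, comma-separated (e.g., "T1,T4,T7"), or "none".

Answer: T3,T4,T5

Derivation:
Step 1: wait(T5) -> count=2 queue=[] holders={T5}
Step 2: wait(T2) -> count=1 queue=[] holders={T2,T5}
Step 3: signal(T2) -> count=2 queue=[] holders={T5}
Step 4: wait(T2) -> count=1 queue=[] holders={T2,T5}
Step 5: wait(T3) -> count=0 queue=[] holders={T2,T3,T5}
Step 6: wait(T4) -> count=0 queue=[T4] holders={T2,T3,T5}
Step 7: wait(T1) -> count=0 queue=[T4,T1] holders={T2,T3,T5}
Step 8: signal(T2) -> count=0 queue=[T1] holders={T3,T4,T5}
Step 9: wait(T2) -> count=0 queue=[T1,T2] holders={T3,T4,T5}
Step 10: signal(T5) -> count=0 queue=[T2] holders={T1,T3,T4}
Step 11: signal(T3) -> count=0 queue=[] holders={T1,T2,T4}
Step 12: wait(T3) -> count=0 queue=[T3] holders={T1,T2,T4}
Step 13: wait(T5) -> count=0 queue=[T3,T5] holders={T1,T2,T4}
Step 14: signal(T1) -> count=0 queue=[T5] holders={T2,T3,T4}
Step 15: wait(T1) -> count=0 queue=[T5,T1] holders={T2,T3,T4}
Step 16: signal(T2) -> count=0 queue=[T1] holders={T3,T4,T5}
Final holders: T3,T4,T5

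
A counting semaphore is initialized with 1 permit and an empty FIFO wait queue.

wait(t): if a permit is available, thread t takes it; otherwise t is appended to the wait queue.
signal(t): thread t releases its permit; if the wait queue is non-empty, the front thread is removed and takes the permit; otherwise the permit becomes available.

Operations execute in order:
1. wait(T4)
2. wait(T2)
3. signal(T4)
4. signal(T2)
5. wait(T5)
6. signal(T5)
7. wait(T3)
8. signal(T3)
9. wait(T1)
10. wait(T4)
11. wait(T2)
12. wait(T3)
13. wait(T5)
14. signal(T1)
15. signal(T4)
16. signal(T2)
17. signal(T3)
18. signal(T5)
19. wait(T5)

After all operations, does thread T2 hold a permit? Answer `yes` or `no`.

Step 1: wait(T4) -> count=0 queue=[] holders={T4}
Step 2: wait(T2) -> count=0 queue=[T2] holders={T4}
Step 3: signal(T4) -> count=0 queue=[] holders={T2}
Step 4: signal(T2) -> count=1 queue=[] holders={none}
Step 5: wait(T5) -> count=0 queue=[] holders={T5}
Step 6: signal(T5) -> count=1 queue=[] holders={none}
Step 7: wait(T3) -> count=0 queue=[] holders={T3}
Step 8: signal(T3) -> count=1 queue=[] holders={none}
Step 9: wait(T1) -> count=0 queue=[] holders={T1}
Step 10: wait(T4) -> count=0 queue=[T4] holders={T1}
Step 11: wait(T2) -> count=0 queue=[T4,T2] holders={T1}
Step 12: wait(T3) -> count=0 queue=[T4,T2,T3] holders={T1}
Step 13: wait(T5) -> count=0 queue=[T4,T2,T3,T5] holders={T1}
Step 14: signal(T1) -> count=0 queue=[T2,T3,T5] holders={T4}
Step 15: signal(T4) -> count=0 queue=[T3,T5] holders={T2}
Step 16: signal(T2) -> count=0 queue=[T5] holders={T3}
Step 17: signal(T3) -> count=0 queue=[] holders={T5}
Step 18: signal(T5) -> count=1 queue=[] holders={none}
Step 19: wait(T5) -> count=0 queue=[] holders={T5}
Final holders: {T5} -> T2 not in holders

Answer: no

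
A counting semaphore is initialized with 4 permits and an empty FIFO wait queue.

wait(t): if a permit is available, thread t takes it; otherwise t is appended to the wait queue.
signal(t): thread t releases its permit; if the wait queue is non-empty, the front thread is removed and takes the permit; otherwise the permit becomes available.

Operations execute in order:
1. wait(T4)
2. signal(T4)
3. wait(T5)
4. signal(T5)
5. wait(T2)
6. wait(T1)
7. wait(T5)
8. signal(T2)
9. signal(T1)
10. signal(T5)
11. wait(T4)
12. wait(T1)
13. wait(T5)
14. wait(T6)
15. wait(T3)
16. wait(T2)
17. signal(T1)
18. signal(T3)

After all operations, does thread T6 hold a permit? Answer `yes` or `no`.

Step 1: wait(T4) -> count=3 queue=[] holders={T4}
Step 2: signal(T4) -> count=4 queue=[] holders={none}
Step 3: wait(T5) -> count=3 queue=[] holders={T5}
Step 4: signal(T5) -> count=4 queue=[] holders={none}
Step 5: wait(T2) -> count=3 queue=[] holders={T2}
Step 6: wait(T1) -> count=2 queue=[] holders={T1,T2}
Step 7: wait(T5) -> count=1 queue=[] holders={T1,T2,T5}
Step 8: signal(T2) -> count=2 queue=[] holders={T1,T5}
Step 9: signal(T1) -> count=3 queue=[] holders={T5}
Step 10: signal(T5) -> count=4 queue=[] holders={none}
Step 11: wait(T4) -> count=3 queue=[] holders={T4}
Step 12: wait(T1) -> count=2 queue=[] holders={T1,T4}
Step 13: wait(T5) -> count=1 queue=[] holders={T1,T4,T5}
Step 14: wait(T6) -> count=0 queue=[] holders={T1,T4,T5,T6}
Step 15: wait(T3) -> count=0 queue=[T3] holders={T1,T4,T5,T6}
Step 16: wait(T2) -> count=0 queue=[T3,T2] holders={T1,T4,T5,T6}
Step 17: signal(T1) -> count=0 queue=[T2] holders={T3,T4,T5,T6}
Step 18: signal(T3) -> count=0 queue=[] holders={T2,T4,T5,T6}
Final holders: {T2,T4,T5,T6} -> T6 in holders

Answer: yes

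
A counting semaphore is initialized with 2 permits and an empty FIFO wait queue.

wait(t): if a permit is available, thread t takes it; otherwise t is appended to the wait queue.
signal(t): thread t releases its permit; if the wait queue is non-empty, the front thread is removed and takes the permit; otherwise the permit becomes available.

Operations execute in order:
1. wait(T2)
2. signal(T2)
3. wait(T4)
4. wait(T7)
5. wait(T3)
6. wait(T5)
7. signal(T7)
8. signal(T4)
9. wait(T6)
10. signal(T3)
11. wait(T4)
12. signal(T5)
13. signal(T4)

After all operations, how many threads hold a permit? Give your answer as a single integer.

Answer: 1

Derivation:
Step 1: wait(T2) -> count=1 queue=[] holders={T2}
Step 2: signal(T2) -> count=2 queue=[] holders={none}
Step 3: wait(T4) -> count=1 queue=[] holders={T4}
Step 4: wait(T7) -> count=0 queue=[] holders={T4,T7}
Step 5: wait(T3) -> count=0 queue=[T3] holders={T4,T7}
Step 6: wait(T5) -> count=0 queue=[T3,T5] holders={T4,T7}
Step 7: signal(T7) -> count=0 queue=[T5] holders={T3,T4}
Step 8: signal(T4) -> count=0 queue=[] holders={T3,T5}
Step 9: wait(T6) -> count=0 queue=[T6] holders={T3,T5}
Step 10: signal(T3) -> count=0 queue=[] holders={T5,T6}
Step 11: wait(T4) -> count=0 queue=[T4] holders={T5,T6}
Step 12: signal(T5) -> count=0 queue=[] holders={T4,T6}
Step 13: signal(T4) -> count=1 queue=[] holders={T6}
Final holders: {T6} -> 1 thread(s)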